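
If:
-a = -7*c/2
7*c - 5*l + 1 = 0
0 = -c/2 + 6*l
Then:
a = -42/79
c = -12/79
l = -1/79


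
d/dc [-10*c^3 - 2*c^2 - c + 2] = -30*c^2 - 4*c - 1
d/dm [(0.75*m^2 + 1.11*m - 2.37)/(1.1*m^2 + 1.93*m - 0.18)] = (0.2265*m^2 + 4.944*m + 4.3743)/(1.21*m^4 + 4.246*m^3 + 3.3289*m^2 - 0.6948*m + 0.0324)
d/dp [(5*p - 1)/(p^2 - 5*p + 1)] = p*(2 - 5*p)/(p^4 - 10*p^3 + 27*p^2 - 10*p + 1)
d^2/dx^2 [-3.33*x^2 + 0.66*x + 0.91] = -6.66000000000000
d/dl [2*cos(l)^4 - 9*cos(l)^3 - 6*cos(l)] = (-8*cos(l)^3 + 27*cos(l)^2 + 6)*sin(l)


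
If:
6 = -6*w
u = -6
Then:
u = -6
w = -1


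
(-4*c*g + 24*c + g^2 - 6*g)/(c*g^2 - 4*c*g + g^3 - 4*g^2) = (-4*c*g + 24*c + g^2 - 6*g)/(g*(c*g - 4*c + g^2 - 4*g))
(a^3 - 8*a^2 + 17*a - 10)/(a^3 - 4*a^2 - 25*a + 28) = (a^2 - 7*a + 10)/(a^2 - 3*a - 28)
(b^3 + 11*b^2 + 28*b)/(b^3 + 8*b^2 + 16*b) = (b + 7)/(b + 4)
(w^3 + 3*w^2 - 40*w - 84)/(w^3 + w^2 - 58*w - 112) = (w - 6)/(w - 8)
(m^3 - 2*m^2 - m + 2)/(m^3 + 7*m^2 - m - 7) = (m - 2)/(m + 7)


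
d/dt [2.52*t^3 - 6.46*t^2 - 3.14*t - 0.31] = 7.56*t^2 - 12.92*t - 3.14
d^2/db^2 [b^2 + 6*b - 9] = 2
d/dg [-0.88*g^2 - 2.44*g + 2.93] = -1.76*g - 2.44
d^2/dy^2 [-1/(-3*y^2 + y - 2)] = 2*(-9*y^2 + 3*y + (6*y - 1)^2 - 6)/(3*y^2 - y + 2)^3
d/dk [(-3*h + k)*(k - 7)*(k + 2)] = -6*h*k + 15*h + 3*k^2 - 10*k - 14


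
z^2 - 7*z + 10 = (z - 5)*(z - 2)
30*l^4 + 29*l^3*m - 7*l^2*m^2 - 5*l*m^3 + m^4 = (-5*l + m)*(-3*l + m)*(l + m)*(2*l + m)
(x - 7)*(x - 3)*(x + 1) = x^3 - 9*x^2 + 11*x + 21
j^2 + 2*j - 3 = (j - 1)*(j + 3)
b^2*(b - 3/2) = b^3 - 3*b^2/2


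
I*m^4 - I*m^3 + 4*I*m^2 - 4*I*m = m*(m - 2*I)*(m + 2*I)*(I*m - I)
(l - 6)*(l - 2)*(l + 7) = l^3 - l^2 - 44*l + 84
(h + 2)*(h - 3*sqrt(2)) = h^2 - 3*sqrt(2)*h + 2*h - 6*sqrt(2)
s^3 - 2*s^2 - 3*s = s*(s - 3)*(s + 1)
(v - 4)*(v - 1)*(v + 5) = v^3 - 21*v + 20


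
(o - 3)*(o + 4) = o^2 + o - 12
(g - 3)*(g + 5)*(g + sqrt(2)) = g^3 + sqrt(2)*g^2 + 2*g^2 - 15*g + 2*sqrt(2)*g - 15*sqrt(2)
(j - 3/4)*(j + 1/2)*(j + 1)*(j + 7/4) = j^4 + 5*j^3/2 + 11*j^2/16 - 47*j/32 - 21/32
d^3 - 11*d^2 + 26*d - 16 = (d - 8)*(d - 2)*(d - 1)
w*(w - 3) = w^2 - 3*w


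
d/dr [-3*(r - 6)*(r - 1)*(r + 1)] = -9*r^2 + 36*r + 3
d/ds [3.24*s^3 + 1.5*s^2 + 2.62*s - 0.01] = 9.72*s^2 + 3.0*s + 2.62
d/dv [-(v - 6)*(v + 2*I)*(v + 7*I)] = -3*v^2 + v*(12 - 18*I) + 14 + 54*I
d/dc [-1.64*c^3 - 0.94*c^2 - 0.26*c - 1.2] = -4.92*c^2 - 1.88*c - 0.26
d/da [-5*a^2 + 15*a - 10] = 15 - 10*a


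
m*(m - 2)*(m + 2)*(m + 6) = m^4 + 6*m^3 - 4*m^2 - 24*m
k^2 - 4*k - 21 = (k - 7)*(k + 3)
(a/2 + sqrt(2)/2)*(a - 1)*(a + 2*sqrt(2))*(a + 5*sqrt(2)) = a^4/2 - a^3/2 + 4*sqrt(2)*a^3 - 4*sqrt(2)*a^2 + 17*a^2 - 17*a + 10*sqrt(2)*a - 10*sqrt(2)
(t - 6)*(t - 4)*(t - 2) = t^3 - 12*t^2 + 44*t - 48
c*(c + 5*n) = c^2 + 5*c*n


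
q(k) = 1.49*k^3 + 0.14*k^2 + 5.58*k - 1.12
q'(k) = 4.47*k^2 + 0.28*k + 5.58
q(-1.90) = -21.44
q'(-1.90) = 21.18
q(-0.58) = -4.60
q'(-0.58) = 6.92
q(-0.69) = -5.39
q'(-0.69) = 7.51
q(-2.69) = -44.12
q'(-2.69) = 37.17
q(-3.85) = -105.56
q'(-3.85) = 70.76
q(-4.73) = -182.06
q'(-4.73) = 104.26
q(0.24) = 0.25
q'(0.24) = 5.90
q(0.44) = 1.49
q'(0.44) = 6.57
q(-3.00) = -56.83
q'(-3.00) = 44.97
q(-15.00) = -5082.07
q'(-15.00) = 1007.13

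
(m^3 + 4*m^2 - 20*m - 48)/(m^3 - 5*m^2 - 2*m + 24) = (m + 6)/(m - 3)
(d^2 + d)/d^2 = (d + 1)/d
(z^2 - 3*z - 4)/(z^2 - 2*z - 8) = (z + 1)/(z + 2)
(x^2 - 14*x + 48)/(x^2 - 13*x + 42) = (x - 8)/(x - 7)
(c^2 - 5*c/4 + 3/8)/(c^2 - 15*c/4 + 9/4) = (c - 1/2)/(c - 3)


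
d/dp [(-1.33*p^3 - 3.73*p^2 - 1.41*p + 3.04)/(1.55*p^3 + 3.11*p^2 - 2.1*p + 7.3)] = (1.6452*p^4 + 9.957*p^3 - 31.0449*p^2 - 73.3668*p - 3.909)/(2.4025*p^6 + 9.641*p^5 + 3.1621*p^4 + 9.568*p^3 + 49.816*p^2 - 30.66*p + 53.29)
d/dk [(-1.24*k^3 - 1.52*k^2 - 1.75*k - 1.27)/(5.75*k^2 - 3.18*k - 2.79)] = (-7.13*k^4 + 7.8864*k^3 + 25.2749*k^2 + 23.0866*k + 0.8439)/(33.0625*k^4 - 36.57*k^3 - 21.9726*k^2 + 17.7444*k + 7.7841)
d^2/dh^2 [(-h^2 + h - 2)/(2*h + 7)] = -142/(8*h^3 + 84*h^2 + 294*h + 343)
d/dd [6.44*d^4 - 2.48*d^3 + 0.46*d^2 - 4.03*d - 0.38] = 25.76*d^3 - 7.44*d^2 + 0.92*d - 4.03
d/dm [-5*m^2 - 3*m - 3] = -10*m - 3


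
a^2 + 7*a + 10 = (a + 2)*(a + 5)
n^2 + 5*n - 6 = (n - 1)*(n + 6)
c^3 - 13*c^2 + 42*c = c*(c - 7)*(c - 6)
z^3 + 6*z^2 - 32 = (z - 2)*(z + 4)^2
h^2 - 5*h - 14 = (h - 7)*(h + 2)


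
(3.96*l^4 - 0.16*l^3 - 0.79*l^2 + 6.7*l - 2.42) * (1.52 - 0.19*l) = -0.7524*l^5 + 6.0496*l^4 - 0.0931*l^3 - 2.4738*l^2 + 10.6438*l - 3.6784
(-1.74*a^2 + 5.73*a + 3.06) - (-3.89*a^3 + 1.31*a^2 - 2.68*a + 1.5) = 3.89*a^3 - 3.05*a^2 + 8.41*a + 1.56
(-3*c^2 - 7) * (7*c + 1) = -21*c^3 - 3*c^2 - 49*c - 7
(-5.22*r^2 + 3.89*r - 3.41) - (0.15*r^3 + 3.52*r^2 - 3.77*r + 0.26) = -0.15*r^3 - 8.74*r^2 + 7.66*r - 3.67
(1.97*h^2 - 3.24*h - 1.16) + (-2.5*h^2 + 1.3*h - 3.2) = -0.53*h^2 - 1.94*h - 4.36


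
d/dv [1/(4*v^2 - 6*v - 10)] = (3 - 4*v)/(2*(-2*v^2 + 3*v + 5)^2)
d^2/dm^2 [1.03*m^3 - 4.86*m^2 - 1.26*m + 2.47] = 6.18*m - 9.72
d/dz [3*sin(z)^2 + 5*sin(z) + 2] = (6*sin(z) + 5)*cos(z)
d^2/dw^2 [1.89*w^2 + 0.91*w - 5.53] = 3.78000000000000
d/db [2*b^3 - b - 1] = 6*b^2 - 1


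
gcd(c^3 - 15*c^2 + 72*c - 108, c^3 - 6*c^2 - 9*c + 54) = c^2 - 9*c + 18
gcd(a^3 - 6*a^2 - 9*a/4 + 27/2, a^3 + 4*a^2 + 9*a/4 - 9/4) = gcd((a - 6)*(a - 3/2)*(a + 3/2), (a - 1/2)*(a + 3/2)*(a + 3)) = a + 3/2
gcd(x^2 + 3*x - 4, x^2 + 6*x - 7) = x - 1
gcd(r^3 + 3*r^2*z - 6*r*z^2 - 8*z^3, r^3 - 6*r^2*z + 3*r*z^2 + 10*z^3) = -r^2 + r*z + 2*z^2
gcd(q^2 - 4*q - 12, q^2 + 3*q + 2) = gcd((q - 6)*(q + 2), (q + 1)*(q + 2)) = q + 2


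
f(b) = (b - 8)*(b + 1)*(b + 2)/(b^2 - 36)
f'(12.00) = 1.19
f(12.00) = 6.74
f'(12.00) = 1.19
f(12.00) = 6.74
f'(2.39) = 1.38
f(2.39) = 2.76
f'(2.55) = 1.46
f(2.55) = 2.98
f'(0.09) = 0.64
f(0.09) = 0.50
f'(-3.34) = -2.19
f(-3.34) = 1.43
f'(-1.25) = 0.14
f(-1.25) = -0.05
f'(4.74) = 6.68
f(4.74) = 9.32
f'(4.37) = 4.30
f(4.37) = 7.35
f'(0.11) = 0.64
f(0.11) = 0.51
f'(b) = -2*b*(b - 8)*(b + 1)*(b + 2)/(b^2 - 36)^2 + (b - 8)*(b + 1)/(b^2 - 36) + (b - 8)*(b + 2)/(b^2 - 36) + (b + 1)*(b + 2)/(b^2 - 36)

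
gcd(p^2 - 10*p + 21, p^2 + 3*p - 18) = p - 3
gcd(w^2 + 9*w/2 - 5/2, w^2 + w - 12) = 1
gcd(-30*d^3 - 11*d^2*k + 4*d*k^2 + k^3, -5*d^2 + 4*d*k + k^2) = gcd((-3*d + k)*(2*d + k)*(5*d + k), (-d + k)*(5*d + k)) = 5*d + k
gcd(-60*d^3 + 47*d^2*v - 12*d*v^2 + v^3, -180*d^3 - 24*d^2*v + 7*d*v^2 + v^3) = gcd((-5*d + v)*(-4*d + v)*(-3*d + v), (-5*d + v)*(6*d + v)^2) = -5*d + v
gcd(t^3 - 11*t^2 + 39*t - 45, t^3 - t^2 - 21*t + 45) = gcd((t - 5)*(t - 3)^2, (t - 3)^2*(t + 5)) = t^2 - 6*t + 9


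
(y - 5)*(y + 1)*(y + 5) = y^3 + y^2 - 25*y - 25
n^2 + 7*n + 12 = (n + 3)*(n + 4)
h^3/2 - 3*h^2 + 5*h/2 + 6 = (h/2 + 1/2)*(h - 4)*(h - 3)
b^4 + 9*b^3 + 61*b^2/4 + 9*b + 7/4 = (b + 1/2)^2*(b + 1)*(b + 7)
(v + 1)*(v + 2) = v^2 + 3*v + 2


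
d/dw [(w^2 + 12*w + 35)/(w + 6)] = (w^2 + 12*w + 37)/(w^2 + 12*w + 36)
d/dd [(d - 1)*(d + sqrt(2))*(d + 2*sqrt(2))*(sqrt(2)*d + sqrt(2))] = 4*sqrt(2)*d^3 + 18*d^2 + 6*sqrt(2)*d - 6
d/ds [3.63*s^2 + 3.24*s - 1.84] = 7.26*s + 3.24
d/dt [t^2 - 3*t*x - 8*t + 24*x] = 2*t - 3*x - 8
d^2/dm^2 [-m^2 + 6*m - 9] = -2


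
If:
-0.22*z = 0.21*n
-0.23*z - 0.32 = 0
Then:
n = 1.46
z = -1.39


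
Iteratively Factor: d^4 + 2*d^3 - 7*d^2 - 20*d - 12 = (d + 1)*(d^3 + d^2 - 8*d - 12) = (d - 3)*(d + 1)*(d^2 + 4*d + 4) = (d - 3)*(d + 1)*(d + 2)*(d + 2)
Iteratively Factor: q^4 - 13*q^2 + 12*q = (q - 3)*(q^3 + 3*q^2 - 4*q) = q*(q - 3)*(q^2 + 3*q - 4) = q*(q - 3)*(q - 1)*(q + 4)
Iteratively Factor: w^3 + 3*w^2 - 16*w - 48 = (w - 4)*(w^2 + 7*w + 12) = (w - 4)*(w + 3)*(w + 4)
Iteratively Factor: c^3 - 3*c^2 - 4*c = (c + 1)*(c^2 - 4*c) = (c - 4)*(c + 1)*(c)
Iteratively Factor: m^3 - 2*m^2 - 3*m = (m + 1)*(m^2 - 3*m) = (m - 3)*(m + 1)*(m)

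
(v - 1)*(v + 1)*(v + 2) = v^3 + 2*v^2 - v - 2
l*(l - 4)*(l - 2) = l^3 - 6*l^2 + 8*l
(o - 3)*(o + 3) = o^2 - 9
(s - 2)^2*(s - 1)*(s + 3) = s^4 - 2*s^3 - 7*s^2 + 20*s - 12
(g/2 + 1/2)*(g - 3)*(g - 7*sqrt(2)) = g^3/2 - 7*sqrt(2)*g^2/2 - g^2 - 3*g/2 + 7*sqrt(2)*g + 21*sqrt(2)/2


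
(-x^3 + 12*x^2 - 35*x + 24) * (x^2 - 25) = -x^5 + 12*x^4 - 10*x^3 - 276*x^2 + 875*x - 600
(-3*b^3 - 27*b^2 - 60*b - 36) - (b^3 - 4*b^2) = -4*b^3 - 23*b^2 - 60*b - 36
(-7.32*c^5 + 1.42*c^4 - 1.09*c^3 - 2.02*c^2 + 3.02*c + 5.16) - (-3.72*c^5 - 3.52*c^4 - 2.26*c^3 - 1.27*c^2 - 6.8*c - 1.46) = -3.6*c^5 + 4.94*c^4 + 1.17*c^3 - 0.75*c^2 + 9.82*c + 6.62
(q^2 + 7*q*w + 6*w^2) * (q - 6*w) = q^3 + q^2*w - 36*q*w^2 - 36*w^3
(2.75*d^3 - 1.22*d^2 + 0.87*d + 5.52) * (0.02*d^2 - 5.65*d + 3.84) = 0.055*d^5 - 15.5619*d^4 + 17.4704*d^3 - 9.4899*d^2 - 27.8472*d + 21.1968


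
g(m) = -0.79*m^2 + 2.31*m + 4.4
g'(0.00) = 2.31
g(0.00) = 4.40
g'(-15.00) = 26.01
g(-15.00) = -208.00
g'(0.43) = 1.63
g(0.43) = 5.25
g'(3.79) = -3.68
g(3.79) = 1.81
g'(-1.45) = 4.60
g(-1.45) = -0.61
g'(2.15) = -1.09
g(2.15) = 5.71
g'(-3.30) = 7.52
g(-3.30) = -11.83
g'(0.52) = 1.49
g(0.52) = 5.39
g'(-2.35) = 6.02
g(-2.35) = -5.39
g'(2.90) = -2.27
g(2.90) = 4.46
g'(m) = 2.31 - 1.58*m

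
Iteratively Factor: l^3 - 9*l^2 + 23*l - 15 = (l - 1)*(l^2 - 8*l + 15) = (l - 5)*(l - 1)*(l - 3)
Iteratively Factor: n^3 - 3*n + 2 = (n - 1)*(n^2 + n - 2) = (n - 1)^2*(n + 2)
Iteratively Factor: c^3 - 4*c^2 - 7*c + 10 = (c - 5)*(c^2 + c - 2) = (c - 5)*(c + 2)*(c - 1)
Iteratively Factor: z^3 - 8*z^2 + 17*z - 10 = (z - 5)*(z^2 - 3*z + 2) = (z - 5)*(z - 1)*(z - 2)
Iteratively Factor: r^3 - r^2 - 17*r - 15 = (r + 3)*(r^2 - 4*r - 5) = (r - 5)*(r + 3)*(r + 1)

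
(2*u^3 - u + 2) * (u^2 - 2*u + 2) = 2*u^5 - 4*u^4 + 3*u^3 + 4*u^2 - 6*u + 4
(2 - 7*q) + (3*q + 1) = 3 - 4*q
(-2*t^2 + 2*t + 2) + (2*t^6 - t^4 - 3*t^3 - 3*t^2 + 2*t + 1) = 2*t^6 - t^4 - 3*t^3 - 5*t^2 + 4*t + 3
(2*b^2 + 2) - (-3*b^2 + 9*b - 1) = 5*b^2 - 9*b + 3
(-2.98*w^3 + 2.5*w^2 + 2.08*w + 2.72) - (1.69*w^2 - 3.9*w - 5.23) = -2.98*w^3 + 0.81*w^2 + 5.98*w + 7.95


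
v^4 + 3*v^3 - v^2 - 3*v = v*(v - 1)*(v + 1)*(v + 3)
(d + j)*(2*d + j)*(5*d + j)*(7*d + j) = 70*d^4 + 129*d^3*j + 73*d^2*j^2 + 15*d*j^3 + j^4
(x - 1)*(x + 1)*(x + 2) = x^3 + 2*x^2 - x - 2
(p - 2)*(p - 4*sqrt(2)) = p^2 - 4*sqrt(2)*p - 2*p + 8*sqrt(2)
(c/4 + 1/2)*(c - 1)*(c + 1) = c^3/4 + c^2/2 - c/4 - 1/2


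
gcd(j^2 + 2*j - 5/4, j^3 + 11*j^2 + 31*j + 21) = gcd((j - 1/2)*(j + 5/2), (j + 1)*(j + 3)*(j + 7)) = 1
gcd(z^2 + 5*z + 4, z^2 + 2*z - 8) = z + 4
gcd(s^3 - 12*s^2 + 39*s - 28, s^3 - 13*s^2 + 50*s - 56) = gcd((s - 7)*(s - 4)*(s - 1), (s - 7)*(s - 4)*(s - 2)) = s^2 - 11*s + 28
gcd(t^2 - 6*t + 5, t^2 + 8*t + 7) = 1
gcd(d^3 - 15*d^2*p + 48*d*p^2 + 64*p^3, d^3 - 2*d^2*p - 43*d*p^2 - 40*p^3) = -d^2 + 7*d*p + 8*p^2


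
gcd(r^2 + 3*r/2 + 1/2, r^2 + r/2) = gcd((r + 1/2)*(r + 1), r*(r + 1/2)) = r + 1/2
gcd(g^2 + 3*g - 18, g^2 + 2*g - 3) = 1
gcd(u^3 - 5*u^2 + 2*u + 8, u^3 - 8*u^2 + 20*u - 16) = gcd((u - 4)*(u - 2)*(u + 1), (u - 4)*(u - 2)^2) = u^2 - 6*u + 8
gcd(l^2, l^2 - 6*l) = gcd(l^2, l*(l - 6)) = l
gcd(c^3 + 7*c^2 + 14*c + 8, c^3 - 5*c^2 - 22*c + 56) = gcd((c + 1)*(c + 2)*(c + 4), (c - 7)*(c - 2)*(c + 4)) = c + 4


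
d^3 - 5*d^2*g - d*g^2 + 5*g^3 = (d - 5*g)*(d - g)*(d + g)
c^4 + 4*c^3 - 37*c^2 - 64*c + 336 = (c - 4)*(c - 3)*(c + 4)*(c + 7)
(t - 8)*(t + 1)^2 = t^3 - 6*t^2 - 15*t - 8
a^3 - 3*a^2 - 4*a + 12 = (a - 3)*(a - 2)*(a + 2)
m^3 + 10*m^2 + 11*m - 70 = (m - 2)*(m + 5)*(m + 7)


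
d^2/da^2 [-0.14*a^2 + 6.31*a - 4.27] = -0.280000000000000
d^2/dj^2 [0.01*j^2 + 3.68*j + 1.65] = 0.0200000000000000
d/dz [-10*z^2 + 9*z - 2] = 9 - 20*z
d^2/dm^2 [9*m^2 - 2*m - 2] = 18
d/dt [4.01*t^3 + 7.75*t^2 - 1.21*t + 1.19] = 12.03*t^2 + 15.5*t - 1.21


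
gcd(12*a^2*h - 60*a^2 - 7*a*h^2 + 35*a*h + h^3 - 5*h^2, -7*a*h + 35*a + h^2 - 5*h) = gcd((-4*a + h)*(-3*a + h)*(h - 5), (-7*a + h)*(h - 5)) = h - 5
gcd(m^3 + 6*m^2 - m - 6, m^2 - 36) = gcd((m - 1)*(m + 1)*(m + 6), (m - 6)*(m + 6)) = m + 6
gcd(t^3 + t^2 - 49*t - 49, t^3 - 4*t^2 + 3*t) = 1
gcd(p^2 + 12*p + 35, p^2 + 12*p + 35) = p^2 + 12*p + 35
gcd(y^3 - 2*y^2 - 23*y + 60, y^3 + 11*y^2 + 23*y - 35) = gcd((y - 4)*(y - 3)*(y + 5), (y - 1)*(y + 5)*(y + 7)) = y + 5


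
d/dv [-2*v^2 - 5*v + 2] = -4*v - 5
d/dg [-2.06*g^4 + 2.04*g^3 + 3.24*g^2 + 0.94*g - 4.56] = -8.24*g^3 + 6.12*g^2 + 6.48*g + 0.94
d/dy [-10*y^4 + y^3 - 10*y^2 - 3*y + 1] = -40*y^3 + 3*y^2 - 20*y - 3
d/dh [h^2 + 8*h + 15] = 2*h + 8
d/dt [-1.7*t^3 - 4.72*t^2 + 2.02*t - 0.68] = -5.1*t^2 - 9.44*t + 2.02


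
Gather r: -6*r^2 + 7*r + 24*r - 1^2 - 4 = -6*r^2 + 31*r - 5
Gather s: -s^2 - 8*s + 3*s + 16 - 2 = -s^2 - 5*s + 14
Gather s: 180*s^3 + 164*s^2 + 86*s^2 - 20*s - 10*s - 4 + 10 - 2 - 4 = 180*s^3 + 250*s^2 - 30*s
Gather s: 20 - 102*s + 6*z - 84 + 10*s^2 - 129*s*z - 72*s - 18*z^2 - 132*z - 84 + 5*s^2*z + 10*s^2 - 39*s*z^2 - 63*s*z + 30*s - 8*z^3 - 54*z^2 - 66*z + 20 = s^2*(5*z + 20) + s*(-39*z^2 - 192*z - 144) - 8*z^3 - 72*z^2 - 192*z - 128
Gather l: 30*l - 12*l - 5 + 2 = 18*l - 3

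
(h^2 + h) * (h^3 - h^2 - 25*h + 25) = h^5 - 26*h^3 + 25*h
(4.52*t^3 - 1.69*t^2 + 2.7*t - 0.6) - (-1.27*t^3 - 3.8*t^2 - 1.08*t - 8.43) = 5.79*t^3 + 2.11*t^2 + 3.78*t + 7.83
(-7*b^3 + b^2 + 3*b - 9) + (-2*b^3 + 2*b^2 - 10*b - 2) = -9*b^3 + 3*b^2 - 7*b - 11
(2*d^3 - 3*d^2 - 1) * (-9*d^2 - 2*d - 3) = -18*d^5 + 23*d^4 + 18*d^2 + 2*d + 3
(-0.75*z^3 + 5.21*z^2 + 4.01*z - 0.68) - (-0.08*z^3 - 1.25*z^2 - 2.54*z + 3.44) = -0.67*z^3 + 6.46*z^2 + 6.55*z - 4.12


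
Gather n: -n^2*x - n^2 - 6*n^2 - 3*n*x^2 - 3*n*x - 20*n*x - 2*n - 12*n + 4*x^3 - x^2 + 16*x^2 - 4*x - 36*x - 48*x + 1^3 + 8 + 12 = n^2*(-x - 7) + n*(-3*x^2 - 23*x - 14) + 4*x^3 + 15*x^2 - 88*x + 21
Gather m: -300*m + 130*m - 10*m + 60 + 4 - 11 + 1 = 54 - 180*m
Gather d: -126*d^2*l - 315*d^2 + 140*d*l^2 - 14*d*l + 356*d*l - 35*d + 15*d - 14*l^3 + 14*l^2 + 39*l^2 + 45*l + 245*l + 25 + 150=d^2*(-126*l - 315) + d*(140*l^2 + 342*l - 20) - 14*l^3 + 53*l^2 + 290*l + 175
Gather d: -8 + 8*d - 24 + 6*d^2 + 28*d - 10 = 6*d^2 + 36*d - 42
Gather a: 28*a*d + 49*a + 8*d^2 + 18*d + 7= a*(28*d + 49) + 8*d^2 + 18*d + 7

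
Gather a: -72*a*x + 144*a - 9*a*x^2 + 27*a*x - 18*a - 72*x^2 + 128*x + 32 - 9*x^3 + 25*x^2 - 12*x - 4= a*(-9*x^2 - 45*x + 126) - 9*x^3 - 47*x^2 + 116*x + 28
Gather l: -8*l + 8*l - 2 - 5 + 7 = 0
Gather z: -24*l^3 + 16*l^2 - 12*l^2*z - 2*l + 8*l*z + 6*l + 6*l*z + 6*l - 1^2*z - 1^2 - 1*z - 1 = -24*l^3 + 16*l^2 + 10*l + z*(-12*l^2 + 14*l - 2) - 2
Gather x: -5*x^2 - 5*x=-5*x^2 - 5*x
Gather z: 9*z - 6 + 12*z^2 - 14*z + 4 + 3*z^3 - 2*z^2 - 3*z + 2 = 3*z^3 + 10*z^2 - 8*z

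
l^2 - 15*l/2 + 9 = (l - 6)*(l - 3/2)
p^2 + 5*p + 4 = (p + 1)*(p + 4)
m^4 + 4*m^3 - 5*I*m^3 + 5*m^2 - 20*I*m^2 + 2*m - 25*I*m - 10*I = (m + 2)*(m - 5*I)*(-I*m - I)*(I*m + I)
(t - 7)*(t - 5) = t^2 - 12*t + 35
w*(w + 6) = w^2 + 6*w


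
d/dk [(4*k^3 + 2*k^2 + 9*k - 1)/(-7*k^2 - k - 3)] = (-28*k^4 - 8*k^3 + 25*k^2 - 26*k - 28)/(49*k^4 + 14*k^3 + 43*k^2 + 6*k + 9)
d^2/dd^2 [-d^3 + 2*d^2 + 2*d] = 4 - 6*d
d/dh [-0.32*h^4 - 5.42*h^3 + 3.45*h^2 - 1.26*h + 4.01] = -1.28*h^3 - 16.26*h^2 + 6.9*h - 1.26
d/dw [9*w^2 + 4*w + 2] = 18*w + 4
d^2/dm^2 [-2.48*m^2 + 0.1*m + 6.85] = -4.96000000000000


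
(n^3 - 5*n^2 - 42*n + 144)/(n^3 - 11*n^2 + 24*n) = (n + 6)/n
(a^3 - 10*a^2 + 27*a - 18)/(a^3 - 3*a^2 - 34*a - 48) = (-a^3 + 10*a^2 - 27*a + 18)/(-a^3 + 3*a^2 + 34*a + 48)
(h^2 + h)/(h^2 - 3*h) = (h + 1)/(h - 3)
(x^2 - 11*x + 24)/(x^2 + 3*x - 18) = (x - 8)/(x + 6)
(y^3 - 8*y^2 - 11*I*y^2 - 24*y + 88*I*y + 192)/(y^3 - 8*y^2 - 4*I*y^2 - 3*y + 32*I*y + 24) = (y - 8*I)/(y - I)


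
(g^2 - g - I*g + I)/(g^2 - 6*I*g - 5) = (g - 1)/(g - 5*I)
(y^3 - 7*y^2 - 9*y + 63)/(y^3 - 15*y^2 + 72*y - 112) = (y^2 - 9)/(y^2 - 8*y + 16)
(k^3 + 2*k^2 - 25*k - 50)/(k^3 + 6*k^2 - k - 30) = (k^2 - 3*k - 10)/(k^2 + k - 6)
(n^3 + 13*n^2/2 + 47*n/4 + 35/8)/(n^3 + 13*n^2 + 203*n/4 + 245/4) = (n + 1/2)/(n + 7)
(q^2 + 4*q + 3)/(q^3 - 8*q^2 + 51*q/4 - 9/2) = 4*(q^2 + 4*q + 3)/(4*q^3 - 32*q^2 + 51*q - 18)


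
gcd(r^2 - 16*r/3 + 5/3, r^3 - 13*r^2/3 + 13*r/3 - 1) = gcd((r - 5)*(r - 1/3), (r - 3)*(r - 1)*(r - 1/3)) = r - 1/3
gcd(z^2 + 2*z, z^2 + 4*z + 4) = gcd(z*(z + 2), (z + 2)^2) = z + 2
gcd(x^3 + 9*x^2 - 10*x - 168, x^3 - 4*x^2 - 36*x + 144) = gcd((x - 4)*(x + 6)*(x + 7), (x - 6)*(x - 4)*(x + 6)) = x^2 + 2*x - 24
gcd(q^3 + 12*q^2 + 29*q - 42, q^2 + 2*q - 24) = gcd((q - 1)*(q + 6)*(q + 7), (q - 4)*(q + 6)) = q + 6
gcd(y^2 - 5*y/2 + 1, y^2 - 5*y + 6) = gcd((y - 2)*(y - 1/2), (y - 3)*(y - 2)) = y - 2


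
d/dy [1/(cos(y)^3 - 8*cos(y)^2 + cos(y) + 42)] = (3*cos(y)^2 - 16*cos(y) + 1)*sin(y)/(cos(y)^3 - 8*cos(y)^2 + cos(y) + 42)^2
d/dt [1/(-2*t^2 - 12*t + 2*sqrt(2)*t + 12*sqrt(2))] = (t - sqrt(2)/2 + 3)/(t^2 - sqrt(2)*t + 6*t - 6*sqrt(2))^2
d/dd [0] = 0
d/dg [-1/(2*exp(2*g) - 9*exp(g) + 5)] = (4*exp(g) - 9)*exp(g)/(2*exp(2*g) - 9*exp(g) + 5)^2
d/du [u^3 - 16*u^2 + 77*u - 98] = 3*u^2 - 32*u + 77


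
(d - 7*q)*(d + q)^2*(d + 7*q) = d^4 + 2*d^3*q - 48*d^2*q^2 - 98*d*q^3 - 49*q^4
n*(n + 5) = n^2 + 5*n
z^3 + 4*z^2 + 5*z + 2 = (z + 1)^2*(z + 2)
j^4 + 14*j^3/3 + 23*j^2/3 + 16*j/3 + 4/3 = (j + 2/3)*(j + 1)^2*(j + 2)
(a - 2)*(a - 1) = a^2 - 3*a + 2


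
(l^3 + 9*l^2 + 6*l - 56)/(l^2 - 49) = (l^2 + 2*l - 8)/(l - 7)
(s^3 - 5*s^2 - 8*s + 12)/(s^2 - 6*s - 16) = (s^2 - 7*s + 6)/(s - 8)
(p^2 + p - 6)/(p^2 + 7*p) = (p^2 + p - 6)/(p*(p + 7))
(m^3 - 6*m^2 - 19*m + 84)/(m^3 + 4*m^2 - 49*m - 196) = (m - 3)/(m + 7)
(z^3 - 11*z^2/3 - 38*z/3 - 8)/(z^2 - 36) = (3*z^2 + 7*z + 4)/(3*(z + 6))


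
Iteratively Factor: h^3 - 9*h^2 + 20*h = (h)*(h^2 - 9*h + 20) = h*(h - 5)*(h - 4)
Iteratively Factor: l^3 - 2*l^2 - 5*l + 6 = (l - 3)*(l^2 + l - 2) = (l - 3)*(l - 1)*(l + 2)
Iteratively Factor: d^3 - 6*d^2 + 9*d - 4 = (d - 4)*(d^2 - 2*d + 1) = (d - 4)*(d - 1)*(d - 1)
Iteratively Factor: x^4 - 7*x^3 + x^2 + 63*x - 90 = (x - 3)*(x^3 - 4*x^2 - 11*x + 30) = (x - 3)*(x - 2)*(x^2 - 2*x - 15) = (x - 5)*(x - 3)*(x - 2)*(x + 3)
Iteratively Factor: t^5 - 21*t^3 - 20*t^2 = (t + 1)*(t^4 - t^3 - 20*t^2) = (t + 1)*(t + 4)*(t^3 - 5*t^2) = (t - 5)*(t + 1)*(t + 4)*(t^2) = t*(t - 5)*(t + 1)*(t + 4)*(t)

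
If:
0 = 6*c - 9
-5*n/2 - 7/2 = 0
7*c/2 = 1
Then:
No Solution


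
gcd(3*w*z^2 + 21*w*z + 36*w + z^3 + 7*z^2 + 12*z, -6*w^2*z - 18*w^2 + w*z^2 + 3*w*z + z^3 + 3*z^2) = 3*w*z + 9*w + z^2 + 3*z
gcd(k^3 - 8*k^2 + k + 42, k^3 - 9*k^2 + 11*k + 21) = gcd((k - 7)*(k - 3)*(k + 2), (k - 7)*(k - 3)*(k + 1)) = k^2 - 10*k + 21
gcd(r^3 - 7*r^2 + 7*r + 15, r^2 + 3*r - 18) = r - 3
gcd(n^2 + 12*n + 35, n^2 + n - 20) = n + 5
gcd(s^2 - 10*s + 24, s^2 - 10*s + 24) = s^2 - 10*s + 24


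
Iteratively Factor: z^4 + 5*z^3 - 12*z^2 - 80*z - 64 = (z + 4)*(z^3 + z^2 - 16*z - 16) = (z + 4)^2*(z^2 - 3*z - 4) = (z + 1)*(z + 4)^2*(z - 4)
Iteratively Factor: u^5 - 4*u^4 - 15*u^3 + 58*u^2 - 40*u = (u)*(u^4 - 4*u^3 - 15*u^2 + 58*u - 40) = u*(u - 2)*(u^3 - 2*u^2 - 19*u + 20) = u*(u - 2)*(u - 1)*(u^2 - u - 20) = u*(u - 2)*(u - 1)*(u + 4)*(u - 5)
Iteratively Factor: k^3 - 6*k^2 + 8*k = (k - 2)*(k^2 - 4*k) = k*(k - 2)*(k - 4)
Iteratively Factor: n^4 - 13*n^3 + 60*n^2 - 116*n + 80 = (n - 4)*(n^3 - 9*n^2 + 24*n - 20) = (n - 4)*(n - 2)*(n^2 - 7*n + 10) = (n - 4)*(n - 2)^2*(n - 5)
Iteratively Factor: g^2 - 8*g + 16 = (g - 4)*(g - 4)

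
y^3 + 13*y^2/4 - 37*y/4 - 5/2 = (y - 2)*(y + 1/4)*(y + 5)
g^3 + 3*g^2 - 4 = (g - 1)*(g + 2)^2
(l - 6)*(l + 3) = l^2 - 3*l - 18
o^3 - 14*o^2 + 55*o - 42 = (o - 7)*(o - 6)*(o - 1)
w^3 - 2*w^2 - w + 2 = (w - 2)*(w - 1)*(w + 1)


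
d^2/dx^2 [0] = 0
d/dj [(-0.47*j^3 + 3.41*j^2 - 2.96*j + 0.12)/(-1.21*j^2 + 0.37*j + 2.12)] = (0.5687*j^4 - 0.347799999999999*j^3 - 5.3091*j^2 + 14.7488*j - 6.3196)/(1.4641*j^4 - 0.8954*j^3 - 4.9935*j^2 + 1.5688*j + 4.4944)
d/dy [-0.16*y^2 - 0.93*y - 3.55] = -0.32*y - 0.93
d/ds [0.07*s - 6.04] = 0.0700000000000000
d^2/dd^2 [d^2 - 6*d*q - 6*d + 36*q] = 2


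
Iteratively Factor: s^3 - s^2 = (s - 1)*(s^2) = s*(s - 1)*(s)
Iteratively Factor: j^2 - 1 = (j - 1)*(j + 1)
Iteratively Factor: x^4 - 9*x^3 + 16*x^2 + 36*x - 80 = (x + 2)*(x^3 - 11*x^2 + 38*x - 40) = (x - 2)*(x + 2)*(x^2 - 9*x + 20) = (x - 4)*(x - 2)*(x + 2)*(x - 5)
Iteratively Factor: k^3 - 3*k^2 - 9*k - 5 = (k + 1)*(k^2 - 4*k - 5) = (k - 5)*(k + 1)*(k + 1)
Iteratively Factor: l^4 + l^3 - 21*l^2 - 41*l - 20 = (l + 4)*(l^3 - 3*l^2 - 9*l - 5) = (l - 5)*(l + 4)*(l^2 + 2*l + 1) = (l - 5)*(l + 1)*(l + 4)*(l + 1)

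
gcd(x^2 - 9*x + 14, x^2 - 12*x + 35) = x - 7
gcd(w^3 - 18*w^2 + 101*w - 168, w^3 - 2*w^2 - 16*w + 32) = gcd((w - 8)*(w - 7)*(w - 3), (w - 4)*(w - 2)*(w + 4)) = 1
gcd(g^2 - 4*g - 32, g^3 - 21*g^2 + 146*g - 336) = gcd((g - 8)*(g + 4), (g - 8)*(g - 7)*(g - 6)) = g - 8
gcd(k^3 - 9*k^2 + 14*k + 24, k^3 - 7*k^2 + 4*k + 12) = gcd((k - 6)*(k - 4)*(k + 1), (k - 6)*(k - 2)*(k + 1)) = k^2 - 5*k - 6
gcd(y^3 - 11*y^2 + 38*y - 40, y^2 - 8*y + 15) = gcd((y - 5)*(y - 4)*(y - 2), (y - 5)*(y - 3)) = y - 5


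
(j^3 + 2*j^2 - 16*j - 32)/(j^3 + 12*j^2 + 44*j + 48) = (j - 4)/(j + 6)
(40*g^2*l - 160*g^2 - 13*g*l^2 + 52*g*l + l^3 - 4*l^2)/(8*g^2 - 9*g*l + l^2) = (5*g*l - 20*g - l^2 + 4*l)/(g - l)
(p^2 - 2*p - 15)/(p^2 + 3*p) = (p - 5)/p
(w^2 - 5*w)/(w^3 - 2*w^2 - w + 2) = w*(w - 5)/(w^3 - 2*w^2 - w + 2)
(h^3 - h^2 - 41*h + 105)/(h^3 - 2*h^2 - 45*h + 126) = (h - 5)/(h - 6)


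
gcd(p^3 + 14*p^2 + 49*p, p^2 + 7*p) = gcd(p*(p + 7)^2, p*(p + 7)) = p^2 + 7*p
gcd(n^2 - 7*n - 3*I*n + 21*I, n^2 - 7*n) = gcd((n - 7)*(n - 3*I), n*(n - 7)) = n - 7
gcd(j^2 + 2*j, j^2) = j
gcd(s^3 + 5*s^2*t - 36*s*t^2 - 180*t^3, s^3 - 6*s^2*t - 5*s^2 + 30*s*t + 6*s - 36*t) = s - 6*t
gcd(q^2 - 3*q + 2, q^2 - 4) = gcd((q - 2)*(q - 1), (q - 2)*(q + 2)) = q - 2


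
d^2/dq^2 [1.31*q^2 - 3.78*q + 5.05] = 2.62000000000000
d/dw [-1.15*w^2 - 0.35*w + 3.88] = -2.3*w - 0.35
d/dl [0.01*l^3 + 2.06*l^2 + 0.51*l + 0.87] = 0.03*l^2 + 4.12*l + 0.51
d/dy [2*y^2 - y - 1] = 4*y - 1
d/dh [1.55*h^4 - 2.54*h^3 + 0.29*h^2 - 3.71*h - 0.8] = 6.2*h^3 - 7.62*h^2 + 0.58*h - 3.71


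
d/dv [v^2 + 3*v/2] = 2*v + 3/2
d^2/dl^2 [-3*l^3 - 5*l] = -18*l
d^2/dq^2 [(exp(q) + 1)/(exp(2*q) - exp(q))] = (exp(3*q) + 5*exp(2*q) - 3*exp(q) + 1)*exp(-q)/(exp(3*q) - 3*exp(2*q) + 3*exp(q) - 1)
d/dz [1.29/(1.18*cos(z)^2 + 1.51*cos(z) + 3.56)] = (3.0444*cos(z) + 1.9479)*sin(z)/(1.18*cos(z)^2 + 1.51*cos(z) + 3.56)^2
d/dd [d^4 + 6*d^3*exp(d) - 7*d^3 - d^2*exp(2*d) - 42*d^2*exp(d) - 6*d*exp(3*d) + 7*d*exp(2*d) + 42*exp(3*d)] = 6*d^3*exp(d) + 4*d^3 - 2*d^2*exp(2*d) - 24*d^2*exp(d) - 21*d^2 - 18*d*exp(3*d) + 12*d*exp(2*d) - 84*d*exp(d) + 120*exp(3*d) + 7*exp(2*d)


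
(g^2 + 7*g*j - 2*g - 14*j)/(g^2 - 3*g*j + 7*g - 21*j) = (g^2 + 7*g*j - 2*g - 14*j)/(g^2 - 3*g*j + 7*g - 21*j)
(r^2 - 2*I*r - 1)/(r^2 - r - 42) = (-r^2 + 2*I*r + 1)/(-r^2 + r + 42)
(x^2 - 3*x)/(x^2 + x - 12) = x/(x + 4)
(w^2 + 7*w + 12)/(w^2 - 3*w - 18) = (w + 4)/(w - 6)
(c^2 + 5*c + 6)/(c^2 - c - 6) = (c + 3)/(c - 3)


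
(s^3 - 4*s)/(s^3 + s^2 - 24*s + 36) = s*(s + 2)/(s^2 + 3*s - 18)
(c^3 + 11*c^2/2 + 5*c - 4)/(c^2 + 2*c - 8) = (c^2 + 3*c/2 - 1)/(c - 2)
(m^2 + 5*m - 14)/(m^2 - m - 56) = (m - 2)/(m - 8)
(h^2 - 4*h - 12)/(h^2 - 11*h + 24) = (h^2 - 4*h - 12)/(h^2 - 11*h + 24)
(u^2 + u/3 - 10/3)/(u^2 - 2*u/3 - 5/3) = (u + 2)/(u + 1)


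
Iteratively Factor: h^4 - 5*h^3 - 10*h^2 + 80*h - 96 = (h - 4)*(h^3 - h^2 - 14*h + 24) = (h - 4)*(h - 2)*(h^2 + h - 12) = (h - 4)*(h - 3)*(h - 2)*(h + 4)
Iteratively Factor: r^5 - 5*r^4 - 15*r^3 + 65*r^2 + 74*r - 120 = (r - 5)*(r^4 - 15*r^2 - 10*r + 24) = (r - 5)*(r + 3)*(r^3 - 3*r^2 - 6*r + 8) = (r - 5)*(r - 1)*(r + 3)*(r^2 - 2*r - 8) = (r - 5)*(r - 1)*(r + 2)*(r + 3)*(r - 4)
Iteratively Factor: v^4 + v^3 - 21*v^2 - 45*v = (v)*(v^3 + v^2 - 21*v - 45) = v*(v - 5)*(v^2 + 6*v + 9) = v*(v - 5)*(v + 3)*(v + 3)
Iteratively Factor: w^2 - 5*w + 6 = (w - 3)*(w - 2)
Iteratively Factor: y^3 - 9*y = (y)*(y^2 - 9) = y*(y - 3)*(y + 3)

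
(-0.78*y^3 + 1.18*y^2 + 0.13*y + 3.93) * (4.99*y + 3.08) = -3.8922*y^4 + 3.4858*y^3 + 4.2831*y^2 + 20.0111*y + 12.1044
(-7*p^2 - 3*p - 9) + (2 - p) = -7*p^2 - 4*p - 7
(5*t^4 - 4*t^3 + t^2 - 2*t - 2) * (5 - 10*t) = -50*t^5 + 65*t^4 - 30*t^3 + 25*t^2 + 10*t - 10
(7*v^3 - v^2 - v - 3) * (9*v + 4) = 63*v^4 + 19*v^3 - 13*v^2 - 31*v - 12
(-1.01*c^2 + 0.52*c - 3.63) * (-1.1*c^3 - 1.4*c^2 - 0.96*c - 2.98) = 1.111*c^5 + 0.842*c^4 + 4.2346*c^3 + 7.5926*c^2 + 1.9352*c + 10.8174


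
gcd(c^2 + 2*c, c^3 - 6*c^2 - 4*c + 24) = c + 2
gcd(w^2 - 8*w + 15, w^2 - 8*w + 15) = w^2 - 8*w + 15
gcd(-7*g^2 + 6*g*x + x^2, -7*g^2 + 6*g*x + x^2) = -7*g^2 + 6*g*x + x^2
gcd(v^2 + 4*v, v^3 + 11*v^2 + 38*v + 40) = v + 4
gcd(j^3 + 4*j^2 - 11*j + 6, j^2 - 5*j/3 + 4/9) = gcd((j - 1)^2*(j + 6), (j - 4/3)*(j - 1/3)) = 1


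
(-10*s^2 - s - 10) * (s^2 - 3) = -10*s^4 - s^3 + 20*s^2 + 3*s + 30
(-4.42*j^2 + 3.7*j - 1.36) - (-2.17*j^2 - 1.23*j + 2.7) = -2.25*j^2 + 4.93*j - 4.06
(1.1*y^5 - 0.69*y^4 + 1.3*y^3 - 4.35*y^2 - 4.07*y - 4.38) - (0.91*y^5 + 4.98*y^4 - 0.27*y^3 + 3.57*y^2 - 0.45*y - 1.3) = 0.19*y^5 - 5.67*y^4 + 1.57*y^3 - 7.92*y^2 - 3.62*y - 3.08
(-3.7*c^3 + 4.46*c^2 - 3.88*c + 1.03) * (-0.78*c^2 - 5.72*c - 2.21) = 2.886*c^5 + 17.6852*c^4 - 14.3078*c^3 + 11.5336*c^2 + 2.6832*c - 2.2763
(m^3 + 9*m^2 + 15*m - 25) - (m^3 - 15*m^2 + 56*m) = 24*m^2 - 41*m - 25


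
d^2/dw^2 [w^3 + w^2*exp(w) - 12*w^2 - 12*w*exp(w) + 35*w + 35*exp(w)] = w^2*exp(w) - 8*w*exp(w) + 6*w + 13*exp(w) - 24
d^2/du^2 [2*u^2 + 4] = 4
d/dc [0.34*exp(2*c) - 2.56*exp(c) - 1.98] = (0.68*exp(c) - 2.56)*exp(c)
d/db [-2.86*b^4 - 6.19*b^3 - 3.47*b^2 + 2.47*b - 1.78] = -11.44*b^3 - 18.57*b^2 - 6.94*b + 2.47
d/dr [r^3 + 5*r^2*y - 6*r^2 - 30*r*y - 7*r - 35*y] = 3*r^2 + 10*r*y - 12*r - 30*y - 7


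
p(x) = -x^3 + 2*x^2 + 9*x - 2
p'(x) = -3*x^2 + 4*x + 9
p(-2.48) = 3.23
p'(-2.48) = -19.37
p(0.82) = 6.17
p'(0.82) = 10.26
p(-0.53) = -6.06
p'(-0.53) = 6.04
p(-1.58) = -7.28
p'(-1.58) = -4.81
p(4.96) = -30.18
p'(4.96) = -44.96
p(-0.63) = -6.63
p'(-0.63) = 5.29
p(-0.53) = -6.06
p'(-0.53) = 6.04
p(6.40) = -124.62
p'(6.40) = -88.28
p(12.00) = -1334.00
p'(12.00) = -375.00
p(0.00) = -2.00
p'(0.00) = 9.00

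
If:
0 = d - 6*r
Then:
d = 6*r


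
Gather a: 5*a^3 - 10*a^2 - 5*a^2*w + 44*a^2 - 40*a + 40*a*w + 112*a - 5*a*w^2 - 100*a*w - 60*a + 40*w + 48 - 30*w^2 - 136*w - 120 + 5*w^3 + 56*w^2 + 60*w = 5*a^3 + a^2*(34 - 5*w) + a*(-5*w^2 - 60*w + 12) + 5*w^3 + 26*w^2 - 36*w - 72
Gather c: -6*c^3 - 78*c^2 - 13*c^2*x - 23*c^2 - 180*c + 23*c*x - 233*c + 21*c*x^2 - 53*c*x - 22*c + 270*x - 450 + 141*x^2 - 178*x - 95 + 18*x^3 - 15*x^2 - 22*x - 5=-6*c^3 + c^2*(-13*x - 101) + c*(21*x^2 - 30*x - 435) + 18*x^3 + 126*x^2 + 70*x - 550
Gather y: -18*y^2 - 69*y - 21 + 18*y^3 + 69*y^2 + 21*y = 18*y^3 + 51*y^2 - 48*y - 21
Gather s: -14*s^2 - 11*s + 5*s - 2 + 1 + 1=-14*s^2 - 6*s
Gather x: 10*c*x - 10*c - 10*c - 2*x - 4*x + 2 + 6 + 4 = -20*c + x*(10*c - 6) + 12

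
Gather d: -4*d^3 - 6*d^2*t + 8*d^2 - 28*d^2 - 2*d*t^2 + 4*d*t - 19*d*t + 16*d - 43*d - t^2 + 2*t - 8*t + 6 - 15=-4*d^3 + d^2*(-6*t - 20) + d*(-2*t^2 - 15*t - 27) - t^2 - 6*t - 9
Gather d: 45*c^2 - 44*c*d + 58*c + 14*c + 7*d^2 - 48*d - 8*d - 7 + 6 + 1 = 45*c^2 + 72*c + 7*d^2 + d*(-44*c - 56)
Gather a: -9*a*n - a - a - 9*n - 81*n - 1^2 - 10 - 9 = a*(-9*n - 2) - 90*n - 20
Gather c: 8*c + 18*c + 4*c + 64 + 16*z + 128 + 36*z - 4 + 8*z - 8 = 30*c + 60*z + 180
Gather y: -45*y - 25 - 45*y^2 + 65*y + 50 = -45*y^2 + 20*y + 25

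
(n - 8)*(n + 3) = n^2 - 5*n - 24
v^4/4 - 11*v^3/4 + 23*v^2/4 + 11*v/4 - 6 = (v/4 + 1/4)*(v - 8)*(v - 3)*(v - 1)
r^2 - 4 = (r - 2)*(r + 2)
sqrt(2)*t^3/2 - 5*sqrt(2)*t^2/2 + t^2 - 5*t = t*(t - 5)*(sqrt(2)*t/2 + 1)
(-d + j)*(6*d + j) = -6*d^2 + 5*d*j + j^2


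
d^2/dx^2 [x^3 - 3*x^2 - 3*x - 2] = 6*x - 6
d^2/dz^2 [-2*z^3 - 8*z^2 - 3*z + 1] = -12*z - 16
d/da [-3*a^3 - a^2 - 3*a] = -9*a^2 - 2*a - 3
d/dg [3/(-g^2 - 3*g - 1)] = 3*(2*g + 3)/(g^2 + 3*g + 1)^2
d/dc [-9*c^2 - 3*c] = -18*c - 3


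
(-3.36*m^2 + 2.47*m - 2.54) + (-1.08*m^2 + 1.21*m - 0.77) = -4.44*m^2 + 3.68*m - 3.31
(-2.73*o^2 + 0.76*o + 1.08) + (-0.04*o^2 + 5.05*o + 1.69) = -2.77*o^2 + 5.81*o + 2.77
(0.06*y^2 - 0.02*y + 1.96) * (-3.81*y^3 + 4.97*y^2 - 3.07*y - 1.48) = -0.2286*y^5 + 0.3744*y^4 - 7.7512*y^3 + 9.7138*y^2 - 5.9876*y - 2.9008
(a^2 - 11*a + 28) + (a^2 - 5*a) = 2*a^2 - 16*a + 28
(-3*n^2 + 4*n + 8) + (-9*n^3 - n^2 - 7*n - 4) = -9*n^3 - 4*n^2 - 3*n + 4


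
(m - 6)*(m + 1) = m^2 - 5*m - 6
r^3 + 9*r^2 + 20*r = r*(r + 4)*(r + 5)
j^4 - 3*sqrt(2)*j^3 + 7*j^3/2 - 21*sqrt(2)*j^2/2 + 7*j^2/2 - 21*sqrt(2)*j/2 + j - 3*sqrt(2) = (j + 1/2)*(j + 1)*(j + 2)*(j - 3*sqrt(2))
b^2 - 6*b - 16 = (b - 8)*(b + 2)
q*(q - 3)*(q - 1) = q^3 - 4*q^2 + 3*q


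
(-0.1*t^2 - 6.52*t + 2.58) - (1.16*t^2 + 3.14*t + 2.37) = -1.26*t^2 - 9.66*t + 0.21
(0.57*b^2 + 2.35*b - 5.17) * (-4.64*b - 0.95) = -2.6448*b^3 - 11.4455*b^2 + 21.7563*b + 4.9115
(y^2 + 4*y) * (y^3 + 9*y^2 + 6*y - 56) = y^5 + 13*y^4 + 42*y^3 - 32*y^2 - 224*y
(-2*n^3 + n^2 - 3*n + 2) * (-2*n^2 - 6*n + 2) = 4*n^5 + 10*n^4 - 4*n^3 + 16*n^2 - 18*n + 4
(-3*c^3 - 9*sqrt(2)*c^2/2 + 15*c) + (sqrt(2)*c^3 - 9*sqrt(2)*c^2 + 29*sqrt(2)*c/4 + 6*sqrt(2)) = -3*c^3 + sqrt(2)*c^3 - 27*sqrt(2)*c^2/2 + 29*sqrt(2)*c/4 + 15*c + 6*sqrt(2)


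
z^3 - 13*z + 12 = (z - 3)*(z - 1)*(z + 4)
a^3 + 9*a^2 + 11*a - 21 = (a - 1)*(a + 3)*(a + 7)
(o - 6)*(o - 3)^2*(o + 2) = o^4 - 10*o^3 + 21*o^2 + 36*o - 108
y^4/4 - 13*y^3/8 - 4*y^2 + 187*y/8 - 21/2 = (y/4 + 1)*(y - 7)*(y - 3)*(y - 1/2)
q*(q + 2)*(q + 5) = q^3 + 7*q^2 + 10*q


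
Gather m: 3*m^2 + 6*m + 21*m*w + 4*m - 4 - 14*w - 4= 3*m^2 + m*(21*w + 10) - 14*w - 8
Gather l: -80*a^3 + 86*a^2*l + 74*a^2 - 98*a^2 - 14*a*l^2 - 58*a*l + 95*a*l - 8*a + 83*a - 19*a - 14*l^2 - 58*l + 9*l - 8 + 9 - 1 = -80*a^3 - 24*a^2 + 56*a + l^2*(-14*a - 14) + l*(86*a^2 + 37*a - 49)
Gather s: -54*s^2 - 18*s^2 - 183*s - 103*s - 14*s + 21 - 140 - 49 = -72*s^2 - 300*s - 168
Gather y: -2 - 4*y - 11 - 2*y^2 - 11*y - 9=-2*y^2 - 15*y - 22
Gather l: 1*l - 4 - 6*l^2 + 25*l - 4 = -6*l^2 + 26*l - 8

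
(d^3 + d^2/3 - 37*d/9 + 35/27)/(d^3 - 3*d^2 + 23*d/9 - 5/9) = (d + 7/3)/(d - 1)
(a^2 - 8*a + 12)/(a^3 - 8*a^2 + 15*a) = (a^2 - 8*a + 12)/(a*(a^2 - 8*a + 15))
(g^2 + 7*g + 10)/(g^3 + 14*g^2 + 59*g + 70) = 1/(g + 7)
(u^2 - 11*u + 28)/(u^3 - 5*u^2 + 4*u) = (u - 7)/(u*(u - 1))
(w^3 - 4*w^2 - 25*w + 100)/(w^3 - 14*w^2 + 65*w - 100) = (w + 5)/(w - 5)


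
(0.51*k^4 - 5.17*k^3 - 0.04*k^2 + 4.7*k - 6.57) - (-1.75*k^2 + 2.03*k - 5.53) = 0.51*k^4 - 5.17*k^3 + 1.71*k^2 + 2.67*k - 1.04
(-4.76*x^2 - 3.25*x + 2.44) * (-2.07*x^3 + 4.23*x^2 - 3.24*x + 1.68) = 9.8532*x^5 - 13.4073*x^4 - 3.3759*x^3 + 12.8544*x^2 - 13.3656*x + 4.0992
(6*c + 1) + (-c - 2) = 5*c - 1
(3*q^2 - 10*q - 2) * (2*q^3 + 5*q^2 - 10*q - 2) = 6*q^5 - 5*q^4 - 84*q^3 + 84*q^2 + 40*q + 4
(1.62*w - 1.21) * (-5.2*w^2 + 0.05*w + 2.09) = -8.424*w^3 + 6.373*w^2 + 3.3253*w - 2.5289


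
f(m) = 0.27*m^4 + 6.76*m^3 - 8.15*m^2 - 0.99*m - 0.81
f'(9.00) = 2282.31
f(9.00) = 6029.64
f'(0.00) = -0.99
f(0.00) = -0.81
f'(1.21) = 10.89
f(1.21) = -1.39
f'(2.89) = 147.35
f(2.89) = 110.26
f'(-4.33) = 362.14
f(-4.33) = -603.21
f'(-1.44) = 61.31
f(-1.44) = -35.31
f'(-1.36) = 55.97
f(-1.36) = -30.62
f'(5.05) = 572.98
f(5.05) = 832.55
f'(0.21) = -3.51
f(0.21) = -1.31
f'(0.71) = -1.95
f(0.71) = -3.13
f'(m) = 1.08*m^3 + 20.28*m^2 - 16.3*m - 0.99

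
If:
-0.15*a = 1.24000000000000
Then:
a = -8.27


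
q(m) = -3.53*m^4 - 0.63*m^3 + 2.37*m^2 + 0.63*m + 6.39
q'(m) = -14.12*m^3 - 1.89*m^2 + 4.74*m + 0.63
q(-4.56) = -1413.75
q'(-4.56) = 1278.56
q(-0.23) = 6.37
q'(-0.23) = -0.39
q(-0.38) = 6.45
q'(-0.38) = -0.67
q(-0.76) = 6.38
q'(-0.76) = 2.13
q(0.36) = 6.84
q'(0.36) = 1.43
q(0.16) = 6.55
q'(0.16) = 1.28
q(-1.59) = -8.65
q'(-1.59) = 45.07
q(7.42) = -10815.98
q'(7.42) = -5836.54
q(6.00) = -4615.47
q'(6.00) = -3088.89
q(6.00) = -4615.47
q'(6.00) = -3088.89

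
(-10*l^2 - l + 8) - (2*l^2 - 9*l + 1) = -12*l^2 + 8*l + 7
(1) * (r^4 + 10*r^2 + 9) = r^4 + 10*r^2 + 9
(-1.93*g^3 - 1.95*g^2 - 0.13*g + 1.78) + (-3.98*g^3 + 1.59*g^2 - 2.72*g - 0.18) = -5.91*g^3 - 0.36*g^2 - 2.85*g + 1.6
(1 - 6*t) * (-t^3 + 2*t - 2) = 6*t^4 - t^3 - 12*t^2 + 14*t - 2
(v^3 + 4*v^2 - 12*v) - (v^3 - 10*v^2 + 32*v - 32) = 14*v^2 - 44*v + 32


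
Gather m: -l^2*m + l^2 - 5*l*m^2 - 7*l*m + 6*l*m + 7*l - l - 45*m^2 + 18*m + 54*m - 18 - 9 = l^2 + 6*l + m^2*(-5*l - 45) + m*(-l^2 - l + 72) - 27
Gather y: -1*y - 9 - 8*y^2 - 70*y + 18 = -8*y^2 - 71*y + 9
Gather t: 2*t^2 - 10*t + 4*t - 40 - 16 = 2*t^2 - 6*t - 56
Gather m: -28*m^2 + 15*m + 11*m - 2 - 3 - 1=-28*m^2 + 26*m - 6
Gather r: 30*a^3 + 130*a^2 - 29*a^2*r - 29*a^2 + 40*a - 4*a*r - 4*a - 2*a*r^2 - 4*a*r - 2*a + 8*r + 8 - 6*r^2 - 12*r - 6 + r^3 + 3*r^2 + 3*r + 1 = 30*a^3 + 101*a^2 + 34*a + r^3 + r^2*(-2*a - 3) + r*(-29*a^2 - 8*a - 1) + 3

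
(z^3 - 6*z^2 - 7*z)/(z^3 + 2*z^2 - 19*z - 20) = z*(z - 7)/(z^2 + z - 20)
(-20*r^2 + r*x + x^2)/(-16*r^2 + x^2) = (5*r + x)/(4*r + x)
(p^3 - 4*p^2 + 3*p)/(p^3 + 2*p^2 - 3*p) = (p - 3)/(p + 3)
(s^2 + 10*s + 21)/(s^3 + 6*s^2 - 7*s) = (s + 3)/(s*(s - 1))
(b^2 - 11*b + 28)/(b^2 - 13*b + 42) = (b - 4)/(b - 6)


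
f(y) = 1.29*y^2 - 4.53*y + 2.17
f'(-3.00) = -12.27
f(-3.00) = 27.37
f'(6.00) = 10.95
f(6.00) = 21.43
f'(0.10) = -4.27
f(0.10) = 1.73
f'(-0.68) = -6.28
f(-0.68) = 5.85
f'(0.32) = -3.70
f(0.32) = 0.85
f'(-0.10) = -4.79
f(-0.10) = 2.64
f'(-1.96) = -9.59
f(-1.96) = 16.00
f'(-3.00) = -12.27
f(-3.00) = 27.37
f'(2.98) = 3.16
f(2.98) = 0.13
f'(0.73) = -2.65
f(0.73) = -0.45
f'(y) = 2.58*y - 4.53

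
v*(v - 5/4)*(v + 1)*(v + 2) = v^4 + 7*v^3/4 - 7*v^2/4 - 5*v/2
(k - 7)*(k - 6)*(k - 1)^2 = k^4 - 15*k^3 + 69*k^2 - 97*k + 42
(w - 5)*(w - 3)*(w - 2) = w^3 - 10*w^2 + 31*w - 30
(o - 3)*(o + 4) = o^2 + o - 12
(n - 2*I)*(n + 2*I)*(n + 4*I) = n^3 + 4*I*n^2 + 4*n + 16*I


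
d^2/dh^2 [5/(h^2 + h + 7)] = 10*(-h^2 - h + (2*h + 1)^2 - 7)/(h^2 + h + 7)^3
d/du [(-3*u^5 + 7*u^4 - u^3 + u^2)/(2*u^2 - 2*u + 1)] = u*(-18*u^5 + 52*u^4 - 59*u^3 + 32*u^2 - 5*u + 2)/(4*u^4 - 8*u^3 + 8*u^2 - 4*u + 1)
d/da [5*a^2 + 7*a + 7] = 10*a + 7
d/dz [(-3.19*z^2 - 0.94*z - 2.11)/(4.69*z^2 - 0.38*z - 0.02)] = (5.6208*z^2 + 19.9194*z - 0.783)/(21.9961*z^4 - 3.5644*z^3 - 0.0432*z^2 + 0.0152*z + 0.0004)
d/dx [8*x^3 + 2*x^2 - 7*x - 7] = 24*x^2 + 4*x - 7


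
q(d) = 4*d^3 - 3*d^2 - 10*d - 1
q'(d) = 12*d^2 - 6*d - 10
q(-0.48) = 2.67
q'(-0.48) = -4.36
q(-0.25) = 1.25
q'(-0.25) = -7.75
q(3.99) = 165.42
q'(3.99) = 157.10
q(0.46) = -5.85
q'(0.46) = -10.22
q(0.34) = -4.59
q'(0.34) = -10.65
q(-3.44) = -164.93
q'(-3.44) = 152.64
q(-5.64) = -757.65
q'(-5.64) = 405.56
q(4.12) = 186.61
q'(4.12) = 168.97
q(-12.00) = -7225.00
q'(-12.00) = 1790.00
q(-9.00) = -3070.00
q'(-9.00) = 1016.00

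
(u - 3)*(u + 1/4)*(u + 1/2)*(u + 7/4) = u^4 - u^3/2 - 97*u^2/16 - 131*u/32 - 21/32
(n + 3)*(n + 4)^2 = n^3 + 11*n^2 + 40*n + 48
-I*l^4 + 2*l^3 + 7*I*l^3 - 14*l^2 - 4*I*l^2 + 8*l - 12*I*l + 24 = (l - 6)*(l - 2)*(l + 2*I)*(-I*l - I)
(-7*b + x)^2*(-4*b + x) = -196*b^3 + 105*b^2*x - 18*b*x^2 + x^3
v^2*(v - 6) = v^3 - 6*v^2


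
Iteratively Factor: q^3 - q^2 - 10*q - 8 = (q - 4)*(q^2 + 3*q + 2) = (q - 4)*(q + 1)*(q + 2)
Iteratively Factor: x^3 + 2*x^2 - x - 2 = (x + 1)*(x^2 + x - 2) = (x - 1)*(x + 1)*(x + 2)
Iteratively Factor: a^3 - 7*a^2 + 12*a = (a - 3)*(a^2 - 4*a) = a*(a - 3)*(a - 4)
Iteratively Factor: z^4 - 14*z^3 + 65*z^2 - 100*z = (z)*(z^3 - 14*z^2 + 65*z - 100) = z*(z - 4)*(z^2 - 10*z + 25) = z*(z - 5)*(z - 4)*(z - 5)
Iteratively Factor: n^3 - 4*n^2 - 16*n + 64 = (n - 4)*(n^2 - 16) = (n - 4)*(n + 4)*(n - 4)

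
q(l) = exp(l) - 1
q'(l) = exp(l)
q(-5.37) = -1.00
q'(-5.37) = 0.00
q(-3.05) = -0.95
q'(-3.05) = 0.05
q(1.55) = 3.71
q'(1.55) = 4.71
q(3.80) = 43.70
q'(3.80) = 44.70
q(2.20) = 8.03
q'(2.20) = 9.03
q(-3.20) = -0.96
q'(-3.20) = 0.04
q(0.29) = 0.34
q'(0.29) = 1.34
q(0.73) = 1.08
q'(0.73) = 2.08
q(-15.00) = -1.00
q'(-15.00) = 0.00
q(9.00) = 8102.08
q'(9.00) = 8103.08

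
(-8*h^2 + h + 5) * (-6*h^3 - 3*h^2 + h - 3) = 48*h^5 + 18*h^4 - 41*h^3 + 10*h^2 + 2*h - 15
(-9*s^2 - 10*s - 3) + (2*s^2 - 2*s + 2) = -7*s^2 - 12*s - 1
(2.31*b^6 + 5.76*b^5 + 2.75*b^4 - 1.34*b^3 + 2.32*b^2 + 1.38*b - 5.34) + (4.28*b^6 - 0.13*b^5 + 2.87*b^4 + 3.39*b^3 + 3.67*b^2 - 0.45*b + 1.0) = 6.59*b^6 + 5.63*b^5 + 5.62*b^4 + 2.05*b^3 + 5.99*b^2 + 0.93*b - 4.34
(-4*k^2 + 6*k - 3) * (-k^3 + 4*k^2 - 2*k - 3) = 4*k^5 - 22*k^4 + 35*k^3 - 12*k^2 - 12*k + 9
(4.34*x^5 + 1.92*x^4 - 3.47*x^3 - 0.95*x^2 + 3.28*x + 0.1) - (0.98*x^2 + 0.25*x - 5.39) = 4.34*x^5 + 1.92*x^4 - 3.47*x^3 - 1.93*x^2 + 3.03*x + 5.49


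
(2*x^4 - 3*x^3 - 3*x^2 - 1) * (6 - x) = -2*x^5 + 15*x^4 - 15*x^3 - 18*x^2 + x - 6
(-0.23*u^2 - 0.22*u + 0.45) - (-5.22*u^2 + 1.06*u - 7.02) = 4.99*u^2 - 1.28*u + 7.47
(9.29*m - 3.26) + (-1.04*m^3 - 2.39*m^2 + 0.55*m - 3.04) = -1.04*m^3 - 2.39*m^2 + 9.84*m - 6.3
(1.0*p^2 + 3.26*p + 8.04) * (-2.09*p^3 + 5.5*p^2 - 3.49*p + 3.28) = -2.09*p^5 - 1.3134*p^4 - 2.3636*p^3 + 36.1226*p^2 - 17.3668*p + 26.3712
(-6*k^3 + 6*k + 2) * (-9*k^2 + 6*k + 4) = 54*k^5 - 36*k^4 - 78*k^3 + 18*k^2 + 36*k + 8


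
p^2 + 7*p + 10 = (p + 2)*(p + 5)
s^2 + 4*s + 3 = (s + 1)*(s + 3)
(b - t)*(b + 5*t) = b^2 + 4*b*t - 5*t^2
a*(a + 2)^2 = a^3 + 4*a^2 + 4*a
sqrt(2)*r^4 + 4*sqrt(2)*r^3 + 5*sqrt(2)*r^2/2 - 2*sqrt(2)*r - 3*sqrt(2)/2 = (r + 1)*(r + 3)*(r - sqrt(2)/2)*(sqrt(2)*r + 1)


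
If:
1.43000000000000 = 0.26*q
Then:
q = 5.50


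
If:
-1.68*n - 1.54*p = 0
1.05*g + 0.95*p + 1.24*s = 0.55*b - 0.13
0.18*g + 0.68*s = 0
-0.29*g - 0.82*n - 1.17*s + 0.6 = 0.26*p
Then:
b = -4.69604519774011*s - 1.87149460708783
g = -3.77777777777778*s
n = 1.11864406779661 - 0.13879472693032*s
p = 0.151412429378531*s - 1.22033898305085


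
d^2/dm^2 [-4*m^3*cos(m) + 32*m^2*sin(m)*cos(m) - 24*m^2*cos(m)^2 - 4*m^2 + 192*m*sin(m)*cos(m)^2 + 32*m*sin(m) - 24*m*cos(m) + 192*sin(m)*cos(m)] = 4*m^3*cos(m) + 24*m^2*sin(m) - 64*m^2*sin(2*m) + 48*m^2*cos(2*m) - 80*m*sin(m) + 96*m*sin(2*m) - 432*m*sin(3*m) + 128*m*cos(2*m) + 48*sin(m) - 352*sin(2*m) + 160*cos(m) - 24*cos(2*m) + 288*cos(3*m) - 32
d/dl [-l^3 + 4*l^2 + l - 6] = -3*l^2 + 8*l + 1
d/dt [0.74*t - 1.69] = 0.740000000000000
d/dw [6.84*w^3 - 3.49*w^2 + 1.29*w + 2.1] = 20.52*w^2 - 6.98*w + 1.29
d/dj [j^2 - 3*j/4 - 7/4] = 2*j - 3/4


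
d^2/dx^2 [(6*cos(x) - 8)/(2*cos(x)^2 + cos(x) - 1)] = 2*(-108*sin(x)^4*cos(x) + 70*sin(x)^4 - 77*sin(x)^2 + 4*cos(x) - 21*cos(3*x) + 6*cos(5*x) - 11)/(-2*sin(x)^2 + cos(x) + 1)^3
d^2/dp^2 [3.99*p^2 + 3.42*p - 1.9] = 7.98000000000000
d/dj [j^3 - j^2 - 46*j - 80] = 3*j^2 - 2*j - 46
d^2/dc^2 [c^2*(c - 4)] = 6*c - 8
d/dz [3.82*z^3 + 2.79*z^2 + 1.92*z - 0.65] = 11.46*z^2 + 5.58*z + 1.92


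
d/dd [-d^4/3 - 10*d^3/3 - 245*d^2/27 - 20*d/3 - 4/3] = -4*d^3/3 - 10*d^2 - 490*d/27 - 20/3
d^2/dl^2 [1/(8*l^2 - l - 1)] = 2*(64*l^2 - 8*l - (16*l - 1)^2 - 8)/(-8*l^2 + l + 1)^3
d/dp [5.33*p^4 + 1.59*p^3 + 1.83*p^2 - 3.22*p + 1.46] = 21.32*p^3 + 4.77*p^2 + 3.66*p - 3.22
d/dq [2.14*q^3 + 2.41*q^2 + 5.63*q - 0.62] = 6.42*q^2 + 4.82*q + 5.63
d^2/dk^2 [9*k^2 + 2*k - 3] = 18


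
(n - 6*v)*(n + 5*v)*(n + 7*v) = n^3 + 6*n^2*v - 37*n*v^2 - 210*v^3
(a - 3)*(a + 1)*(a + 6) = a^3 + 4*a^2 - 15*a - 18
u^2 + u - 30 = (u - 5)*(u + 6)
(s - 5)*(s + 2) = s^2 - 3*s - 10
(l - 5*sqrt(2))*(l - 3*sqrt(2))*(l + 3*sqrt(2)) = l^3 - 5*sqrt(2)*l^2 - 18*l + 90*sqrt(2)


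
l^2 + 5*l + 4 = (l + 1)*(l + 4)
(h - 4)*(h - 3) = h^2 - 7*h + 12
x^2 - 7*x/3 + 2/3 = (x - 2)*(x - 1/3)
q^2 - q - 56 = (q - 8)*(q + 7)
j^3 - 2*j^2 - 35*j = j*(j - 7)*(j + 5)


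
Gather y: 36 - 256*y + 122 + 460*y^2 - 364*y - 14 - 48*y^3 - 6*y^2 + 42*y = -48*y^3 + 454*y^2 - 578*y + 144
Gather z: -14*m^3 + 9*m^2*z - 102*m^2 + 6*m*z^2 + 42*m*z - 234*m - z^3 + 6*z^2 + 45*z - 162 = -14*m^3 - 102*m^2 - 234*m - z^3 + z^2*(6*m + 6) + z*(9*m^2 + 42*m + 45) - 162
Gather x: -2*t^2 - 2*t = -2*t^2 - 2*t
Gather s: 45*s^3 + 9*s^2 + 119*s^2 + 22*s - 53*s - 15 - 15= 45*s^3 + 128*s^2 - 31*s - 30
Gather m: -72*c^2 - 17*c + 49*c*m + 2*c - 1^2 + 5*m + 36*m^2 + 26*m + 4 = -72*c^2 - 15*c + 36*m^2 + m*(49*c + 31) + 3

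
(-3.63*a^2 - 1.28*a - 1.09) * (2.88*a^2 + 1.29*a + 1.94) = -10.4544*a^4 - 8.3691*a^3 - 11.8326*a^2 - 3.8893*a - 2.1146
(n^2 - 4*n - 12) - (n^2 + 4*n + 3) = -8*n - 15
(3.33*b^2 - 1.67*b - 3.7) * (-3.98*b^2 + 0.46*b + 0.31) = -13.2534*b^4 + 8.1784*b^3 + 14.9901*b^2 - 2.2197*b - 1.147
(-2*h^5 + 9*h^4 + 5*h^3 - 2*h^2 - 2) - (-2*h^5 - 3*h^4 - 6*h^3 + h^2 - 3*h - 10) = 12*h^4 + 11*h^3 - 3*h^2 + 3*h + 8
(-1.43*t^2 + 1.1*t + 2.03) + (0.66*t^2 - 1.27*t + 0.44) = -0.77*t^2 - 0.17*t + 2.47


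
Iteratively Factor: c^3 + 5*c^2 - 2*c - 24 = (c - 2)*(c^2 + 7*c + 12) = (c - 2)*(c + 4)*(c + 3)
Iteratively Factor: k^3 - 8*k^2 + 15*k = (k)*(k^2 - 8*k + 15) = k*(k - 5)*(k - 3)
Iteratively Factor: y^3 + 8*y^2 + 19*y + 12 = (y + 4)*(y^2 + 4*y + 3) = (y + 1)*(y + 4)*(y + 3)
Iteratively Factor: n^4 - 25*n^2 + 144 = (n + 3)*(n^3 - 3*n^2 - 16*n + 48) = (n + 3)*(n + 4)*(n^2 - 7*n + 12) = (n - 4)*(n + 3)*(n + 4)*(n - 3)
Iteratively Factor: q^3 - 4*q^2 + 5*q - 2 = (q - 2)*(q^2 - 2*q + 1) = (q - 2)*(q - 1)*(q - 1)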